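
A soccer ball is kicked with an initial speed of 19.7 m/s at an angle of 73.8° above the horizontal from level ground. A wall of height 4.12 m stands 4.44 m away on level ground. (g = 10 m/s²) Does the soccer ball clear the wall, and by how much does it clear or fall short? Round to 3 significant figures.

Yes — it clears the wall by 7.90 m.

v_x = 19.7 cos 73.8° = 5.496 m/s; v_y0 = 19.7 sin 73.8° = 18.92 m/s.
Time to reach the wall: t = 4.44 / 5.496 = 0.8079 s.
Height at that point: y = 18.92×0.8079 − 5.000×0.8079² = 12.02 m.
That is 12.02 − 4.12 = 7.90 m above the top of the wall, so the soccer ball clears it.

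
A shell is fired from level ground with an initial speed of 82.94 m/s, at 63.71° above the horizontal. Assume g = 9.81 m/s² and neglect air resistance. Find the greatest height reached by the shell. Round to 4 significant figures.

Vertical component of launch velocity: v_y = 82.94 sin 63.71° = 74.361 m/s.
At the highest point the vertical velocity is zero, so v_y² = 2 g h_max.
h_max = (74.361)² / (2 × 9.81) = 5529.6 / 19.62 = 281.8 m.

281.8 m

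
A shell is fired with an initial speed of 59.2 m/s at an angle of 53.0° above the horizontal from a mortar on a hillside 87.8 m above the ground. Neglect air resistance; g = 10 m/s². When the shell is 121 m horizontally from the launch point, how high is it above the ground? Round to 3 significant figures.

v_x = 59.2 cos 53.0° = 35.63 m/s, v_y0 = 59.2 sin 53.0° = 47.28 m/s.
Time to reach x = 121 m: t = x / v_x = 121 / 35.63 = 3.396 s.
y = 87.8 + v_y0 t − ½ g t² = 87.8 + 47.28×3.396 − 5.000×3.396² = 191 m.

191 m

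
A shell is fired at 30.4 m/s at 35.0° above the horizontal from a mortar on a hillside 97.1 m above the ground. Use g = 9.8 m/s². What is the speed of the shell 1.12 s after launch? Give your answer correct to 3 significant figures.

v_x = 30.4 cos 35.0° = 24.90 m/s (constant).
v_y(t) = 30.4 sin 35.0° − g t = 17.44 − 9.8 × 1.12 = 6.464 m/s.
Speed = √(v_x² + v_y²) = √(620.0 + 41.78) = 25.7 m/s.

25.7 m/s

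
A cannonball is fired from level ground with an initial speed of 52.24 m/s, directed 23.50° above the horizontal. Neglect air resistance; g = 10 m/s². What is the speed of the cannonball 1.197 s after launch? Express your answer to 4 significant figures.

48.72 m/s

v_x = 52.24 cos 23.50° = 47.907 m/s (constant).
v_y(t) = 52.24 sin 23.50° − g t = 20.831 − 10 × 1.197 = 8.8610 m/s.
Speed = √(v_x² + v_y²) = √(2295.1 + 78.517) = 48.72 m/s.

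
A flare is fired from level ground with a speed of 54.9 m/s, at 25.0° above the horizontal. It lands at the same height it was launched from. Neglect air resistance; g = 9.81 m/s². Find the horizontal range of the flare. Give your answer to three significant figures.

235 m

Components: v_x = 54.9 cos 25.0° = 49.76 m/s, v_y = 54.9 sin 25.0° = 23.20 m/s.
Time of flight (same landing height): t = 2 v_y / g = 2 × 23.20 / 9.81 = 4.730 s.
Range: R = v_x · t = 49.76 × 4.730 = 235 m.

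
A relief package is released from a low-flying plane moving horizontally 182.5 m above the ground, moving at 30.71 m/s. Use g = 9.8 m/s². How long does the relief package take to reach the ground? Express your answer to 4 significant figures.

6.103 s

The horizontal speed doesn't affect the fall. With v_y0 = 0, h = ½ g t².
t = √(2 × 182.5 / 9.8) = √37.245 = 6.103 s.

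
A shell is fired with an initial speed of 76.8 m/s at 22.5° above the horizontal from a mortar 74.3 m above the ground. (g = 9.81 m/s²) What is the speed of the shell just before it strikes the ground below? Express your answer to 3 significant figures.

85.8 m/s

v_x = 76.8 cos 22.5° = 70.95 m/s is unchanged throughout.
For the vertical component, v_y² = v_y0² + 2 g h = (29.39)² + 2×9.81×74.3 = 2322, so |v_y| = 48.19 m/s.
Impact speed = √(v_x² + v_y²) = √(5034 + 2322) = 85.8 m/s.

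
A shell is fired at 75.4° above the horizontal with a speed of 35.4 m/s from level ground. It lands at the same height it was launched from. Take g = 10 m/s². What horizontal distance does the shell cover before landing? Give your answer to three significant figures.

For level ground, R = v₀² sin(2θ) / g.
sin(2 × 75.4°) = sin 150.8° = 0.4879.
R = (35.4)² × 0.4879 / 10 = 61.1 m.

61.1 m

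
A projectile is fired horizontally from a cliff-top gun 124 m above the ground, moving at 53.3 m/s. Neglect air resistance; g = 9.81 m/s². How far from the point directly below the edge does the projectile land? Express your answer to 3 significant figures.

Initial vertical velocity is zero, so the fall time comes from h = ½ g t²: t = √(2 × 124 / 9.81) = 5.028 s.
Horizontal motion is uniform at 53.3 m/s, so x = 53.3 × 5.028 = 268 m.

268 m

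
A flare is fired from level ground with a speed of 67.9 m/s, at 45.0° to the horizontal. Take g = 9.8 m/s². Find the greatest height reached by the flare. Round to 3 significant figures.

Vertical component of launch velocity: v_y = 67.9 sin 45.0° = 48.01 m/s.
At the highest point the vertical velocity is zero, so v_y² = 2 g h_max.
h_max = (48.01)² / (2 × 9.8) = 2305 / 19.60 = 118 m.

118 m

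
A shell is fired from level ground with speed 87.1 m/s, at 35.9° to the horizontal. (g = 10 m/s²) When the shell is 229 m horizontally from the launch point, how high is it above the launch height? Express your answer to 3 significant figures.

v_x = 87.1 cos 35.9° = 70.55 m/s, v_y0 = 87.1 sin 35.9° = 51.07 m/s.
Time to reach x = 229 m: t = x / v_x = 229 / 70.55 = 3.246 s.
y = v_y0 t − ½ g t² = 51.07×3.246 − 5.000×3.246² = 113 m.

113 m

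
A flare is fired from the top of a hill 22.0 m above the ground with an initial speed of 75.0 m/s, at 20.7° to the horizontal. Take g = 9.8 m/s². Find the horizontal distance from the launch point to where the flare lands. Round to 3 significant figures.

Components: v_x = 75.0 cos 20.7° = 70.16 m/s, v_y = 75.0 sin 20.7° = 26.51 m/s.
Vertical: 0 = 22.0 + 26.51 t − ½(9.8) t² ⇒ 4.900 t² − 26.51 t − 22.0 = 0.
t = [26.51 + √(702.8 + 431.2)] / 9.800 = 6.141 s.
Horizontal: R = v_x · t = 70.16 × 6.141 = 431 m.

431 m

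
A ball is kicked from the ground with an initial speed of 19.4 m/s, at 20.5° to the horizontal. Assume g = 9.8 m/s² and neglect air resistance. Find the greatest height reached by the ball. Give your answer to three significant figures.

2.36 m

Vertical component of launch velocity: v_y = 19.4 sin 20.5° = 6.794 m/s.
At the highest point the vertical velocity is zero, so v_y² = 2 g h_max.
h_max = (6.794)² / (2 × 9.8) = 46.16 / 19.60 = 2.36 m.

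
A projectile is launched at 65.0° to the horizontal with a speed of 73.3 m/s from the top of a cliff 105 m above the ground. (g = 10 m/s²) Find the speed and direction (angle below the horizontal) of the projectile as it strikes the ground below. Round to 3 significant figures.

86.4 m/s at 69.0° below the horizontal

v_x = 73.3 cos 65.0° = 30.98 m/s (constant).
|v_y| at impact = √((66.43)² + 2×10×105) = 80.70 m/s.
Speed = √(30.98² + 80.70²) = 86.4 m/s; angle = arctan(80.70/30.98) = 69.0° below horizontal.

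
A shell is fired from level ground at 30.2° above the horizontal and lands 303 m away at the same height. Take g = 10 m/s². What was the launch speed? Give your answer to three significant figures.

On level ground, R = v₀² sin(2θ) / g, so v₀ = √(R g / sin 2θ).
sin(2 × 30.2°) = 0.8695.
v₀ = √(303 × 10 / 0.8695) = √3485 = 59.0 m/s.

59.0 m/s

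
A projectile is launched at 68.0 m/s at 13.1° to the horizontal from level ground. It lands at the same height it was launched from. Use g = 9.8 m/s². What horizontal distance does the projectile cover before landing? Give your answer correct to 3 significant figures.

208 m

Components: v_x = 68.0 cos 13.1° = 66.23 m/s, v_y = 68.0 sin 13.1° = 15.41 m/s.
Time of flight (same landing height): t = 2 v_y / g = 2 × 15.41 / 9.8 = 3.145 s.
Range: R = v_x · t = 66.23 × 3.145 = 208 m.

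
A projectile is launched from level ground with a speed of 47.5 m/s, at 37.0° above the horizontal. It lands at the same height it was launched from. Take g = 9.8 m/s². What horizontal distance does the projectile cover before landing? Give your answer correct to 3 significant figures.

221 m

Components: v_x = 47.5 cos 37.0° = 37.94 m/s, v_y = 47.5 sin 37.0° = 28.59 m/s.
Time of flight (same landing height): t = 2 v_y / g = 2 × 28.59 / 9.8 = 5.835 s.
Range: R = v_x · t = 37.94 × 5.835 = 221 m.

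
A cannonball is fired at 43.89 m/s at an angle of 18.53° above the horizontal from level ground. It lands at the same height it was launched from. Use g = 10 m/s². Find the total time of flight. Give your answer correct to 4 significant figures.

2.790 s

Vertical component: v_y = 43.89 sin 18.53° = 13.948 m/s.
For a projectile landing at launch height, time of flight is t = 2 v_y / g = 2 × 13.948 / 10 = 2.790 s.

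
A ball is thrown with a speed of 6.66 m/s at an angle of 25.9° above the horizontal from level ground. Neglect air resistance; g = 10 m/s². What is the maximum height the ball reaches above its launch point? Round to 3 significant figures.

Vertical component of launch velocity: v_y = 6.66 sin 25.9° = 2.909 m/s.
At the highest point the vertical velocity is zero, so v_y² = 2 g h_max.
h_max = (2.909)² / (2 × 10) = 8.462 / 20.00 = 0.423 m.

0.423 m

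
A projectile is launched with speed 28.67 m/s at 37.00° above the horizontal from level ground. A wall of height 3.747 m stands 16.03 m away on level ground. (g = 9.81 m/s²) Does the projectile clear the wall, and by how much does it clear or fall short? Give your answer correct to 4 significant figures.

v_x = 28.67 cos 37.00° = 22.897 m/s; v_y0 = 28.67 sin 37.00° = 17.254 m/s.
Time to reach the wall: t = 16.03 / 22.897 = 0.70009 s.
Height at that point: y = 17.254×0.70009 − 4.905×0.70009² = 9.6753 m.
That is 9.6753 − 3.747 = 5.928 m above the top of the wall, so the projectile clears it.

Yes — it clears the wall by 5.928 m.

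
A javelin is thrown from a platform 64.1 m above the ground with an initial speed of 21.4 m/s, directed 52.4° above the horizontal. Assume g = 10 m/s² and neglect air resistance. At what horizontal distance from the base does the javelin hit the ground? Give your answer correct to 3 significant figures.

73.9 m

Components: v_x = 21.4 cos 52.4° = 13.06 m/s, v_y = 21.4 sin 52.4° = 16.95 m/s.
Vertical: 0 = 64.1 + 16.95 t − ½(10) t² ⇒ 5.000 t² − 16.95 t − 64.1 = 0.
t = [16.95 + √(287.3 + 1282)] / 10.00 = 5.656 s.
Horizontal: R = v_x · t = 13.06 × 5.656 = 73.9 m.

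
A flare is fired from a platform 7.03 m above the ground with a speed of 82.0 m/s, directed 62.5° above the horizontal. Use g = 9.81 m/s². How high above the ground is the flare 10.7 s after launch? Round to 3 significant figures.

v_y0 = 82.0 sin 62.5° = 72.73 m/s.
y(t) = 7.03 + v_y0 t − ½ g t² = 7.03 + 72.73×10.7 − ½×9.81×10.7² = 224 m.

224 m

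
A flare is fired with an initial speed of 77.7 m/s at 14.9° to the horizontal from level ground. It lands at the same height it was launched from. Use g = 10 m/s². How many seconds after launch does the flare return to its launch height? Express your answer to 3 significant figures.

4.00 s

Vertical component: v_y = 77.7 sin 14.9° = 19.98 m/s.
For a projectile landing at launch height, time of flight is t = 2 v_y / g = 2 × 19.98 / 10 = 4.00 s.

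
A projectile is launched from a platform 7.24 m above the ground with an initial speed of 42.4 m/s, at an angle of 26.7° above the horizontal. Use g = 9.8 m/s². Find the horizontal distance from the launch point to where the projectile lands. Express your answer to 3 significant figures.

160 m

Components: v_x = 42.4 cos 26.7° = 37.88 m/s, v_y = 42.4 sin 26.7° = 19.05 m/s.
Vertical: 0 = 7.24 + 19.05 t − ½(9.8) t² ⇒ 4.900 t² − 19.05 t − 7.24 = 0.
t = [19.05 + √(362.9 + 141.9)] / 9.800 = 4.237 s.
Horizontal: R = v_x · t = 37.88 × 4.237 = 160 m.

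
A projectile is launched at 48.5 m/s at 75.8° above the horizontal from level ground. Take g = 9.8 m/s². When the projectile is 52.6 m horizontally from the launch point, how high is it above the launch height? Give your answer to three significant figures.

112 m

v_x = 48.5 cos 75.8° = 11.90 m/s, v_y0 = 48.5 sin 75.8° = 47.02 m/s.
Time to reach x = 52.6 m: t = x / v_x = 52.6 / 11.90 = 4.420 s.
y = v_y0 t − ½ g t² = 47.02×4.420 − 4.900×4.420² = 112 m.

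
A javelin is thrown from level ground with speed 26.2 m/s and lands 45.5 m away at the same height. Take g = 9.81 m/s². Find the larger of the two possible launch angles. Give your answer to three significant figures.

Level-ground range: R = v₀² sin(2θ)/g ⇒ sin 2θ = R g / v₀² = 45.5×9.81/26.2² = 0.6502.
2θ = arcsin(0.6502) = 40.56° or 180° − 40.56° = 139.44°.
So θ = 20.3° or θ = 69.7°.

69.7°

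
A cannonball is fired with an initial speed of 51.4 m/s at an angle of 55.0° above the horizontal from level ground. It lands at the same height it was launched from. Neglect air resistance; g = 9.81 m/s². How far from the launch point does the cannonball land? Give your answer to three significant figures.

Components: v_x = 51.4 cos 55.0° = 29.48 m/s, v_y = 51.4 sin 55.0° = 42.10 m/s.
Time of flight (same landing height): t = 2 v_y / g = 2 × 42.10 / 9.81 = 8.583 s.
Range: R = v_x · t = 29.48 × 8.583 = 253 m.

253 m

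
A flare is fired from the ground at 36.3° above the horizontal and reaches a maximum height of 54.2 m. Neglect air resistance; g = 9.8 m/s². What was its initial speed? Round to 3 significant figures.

55.1 m/s

At maximum height v_y = 0, so (v₀ sin θ)² = 2 g H.
v₀ sin 36.3° = √(2 × 9.8 × 54.2) = 32.59 m/s.
v₀ = 32.59 / sin 36.3° = 32.59 / 0.5920 = 55.1 m/s.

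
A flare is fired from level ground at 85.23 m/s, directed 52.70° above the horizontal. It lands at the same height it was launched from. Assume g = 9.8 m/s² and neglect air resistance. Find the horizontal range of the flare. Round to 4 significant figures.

For level ground, R = v₀² sin(2θ) / g.
sin(2 × 52.70°) = sin 105.40° = 0.9641.
R = (85.23)² × 0.9641 / 9.8 = 714.6 m.

714.6 m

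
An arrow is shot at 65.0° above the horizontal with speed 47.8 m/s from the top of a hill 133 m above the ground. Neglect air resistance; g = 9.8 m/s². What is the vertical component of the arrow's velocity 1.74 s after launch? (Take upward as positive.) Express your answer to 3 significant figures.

26.3 m/s

Initial vertical component: v_y0 = 47.8 sin 65.0° = 43.32 m/s.
v_y(t) = v_y0 − g t = 43.32 − 9.8 × 1.74 = 26.3 m/s.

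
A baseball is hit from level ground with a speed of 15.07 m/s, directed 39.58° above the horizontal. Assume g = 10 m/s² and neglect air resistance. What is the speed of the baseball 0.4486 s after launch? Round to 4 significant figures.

12.69 m/s

v_x = 15.07 cos 39.58° = 11.615 m/s (constant).
v_y(t) = 15.07 sin 39.58° − g t = 9.6019 − 10 × 0.4486 = 5.1159 m/s.
Speed = √(v_x² + v_y²) = √(134.91 + 26.172) = 12.69 m/s.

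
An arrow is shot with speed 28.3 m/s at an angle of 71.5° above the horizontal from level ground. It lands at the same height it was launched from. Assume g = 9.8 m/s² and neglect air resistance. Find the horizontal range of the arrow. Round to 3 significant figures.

For level ground, R = v₀² sin(2θ) / g.
sin(2 × 71.5°) = sin 143.0° = 0.6018.
R = (28.3)² × 0.6018 / 9.8 = 49.2 m.

49.2 m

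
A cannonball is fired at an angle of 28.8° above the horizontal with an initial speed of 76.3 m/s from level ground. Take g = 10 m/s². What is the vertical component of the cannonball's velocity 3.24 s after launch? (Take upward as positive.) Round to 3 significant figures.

Initial vertical component: v_y0 = 76.3 sin 28.8° = 36.76 m/s.
v_y(t) = v_y0 − g t = 36.76 − 10 × 3.24 = 4.36 m/s.

4.36 m/s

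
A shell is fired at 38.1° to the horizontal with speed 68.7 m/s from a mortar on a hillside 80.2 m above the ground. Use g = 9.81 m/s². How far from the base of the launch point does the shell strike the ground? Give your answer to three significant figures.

Components: v_x = 68.7 cos 38.1° = 54.06 m/s, v_y = 68.7 sin 38.1° = 42.39 m/s.
Vertical: 0 = 80.2 + 42.39 t − ½(9.81) t² ⇒ 4.905 t² − 42.39 t − 80.2 = 0.
t = [42.39 + √(1797 + 1574)] / 9.810 = 10.24 s.
Horizontal: R = v_x · t = 54.06 × 10.24 = 554 m.

554 m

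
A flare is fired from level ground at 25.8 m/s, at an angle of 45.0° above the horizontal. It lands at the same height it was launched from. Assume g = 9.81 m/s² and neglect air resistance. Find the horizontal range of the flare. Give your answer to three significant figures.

67.9 m

For level ground, R = v₀² sin(2θ) / g.
sin(2 × 45.0°) = sin 90.00° = 1.000.
R = (25.8)² × 1.000 / 9.81 = 67.9 m.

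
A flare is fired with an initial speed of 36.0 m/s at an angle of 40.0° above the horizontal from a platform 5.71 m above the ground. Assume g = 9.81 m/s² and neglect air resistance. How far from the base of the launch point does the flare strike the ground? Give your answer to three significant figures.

Components: v_x = 36.0 cos 40.0° = 27.58 m/s, v_y = 36.0 sin 40.0° = 23.14 m/s.
Vertical: 0 = 5.71 + 23.14 t − ½(9.81) t² ⇒ 4.905 t² − 23.14 t − 5.71 = 0.
t = [23.14 + √(535.5 + 112.0)] / 9.810 = 4.953 s.
Horizontal: R = v_x · t = 27.58 × 4.953 = 137 m.

137 m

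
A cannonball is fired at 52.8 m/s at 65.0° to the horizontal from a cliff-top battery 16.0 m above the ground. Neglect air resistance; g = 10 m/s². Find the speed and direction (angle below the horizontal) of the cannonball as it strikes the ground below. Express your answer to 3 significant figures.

v_x = 52.8 cos 65.0° = 22.31 m/s (constant).
|v_y| at impact = √((47.85)² + 2×10×16.0) = 51.08 m/s.
Speed = √(22.31² + 51.08²) = 55.7 m/s; angle = arctan(51.08/22.31) = 66.4° below horizontal.

55.7 m/s at 66.4° below the horizontal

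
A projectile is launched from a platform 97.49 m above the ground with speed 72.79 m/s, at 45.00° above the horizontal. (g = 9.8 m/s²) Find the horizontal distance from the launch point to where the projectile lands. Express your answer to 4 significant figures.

625.0 m

Components: v_x = 72.79 cos 45.00° = 51.470 m/s, v_y = 72.79 sin 45.00° = 51.470 m/s.
Vertical: 0 = 97.49 + 51.470 t − ½(9.8) t² ⇒ 4.900 t² − 51.470 t − 97.49 = 0.
t = [51.470 + √(2649.2 + 1910.8)] / 9.800 = 12.143 s.
Horizontal: R = v_x · t = 51.470 × 12.143 = 625.0 m.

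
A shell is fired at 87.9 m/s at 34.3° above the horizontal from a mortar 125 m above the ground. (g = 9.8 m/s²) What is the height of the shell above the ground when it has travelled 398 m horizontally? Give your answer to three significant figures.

v_x = 87.9 cos 34.3° = 72.61 m/s, v_y0 = 87.9 sin 34.3° = 49.53 m/s.
Time to reach x = 398 m: t = x / v_x = 398 / 72.61 = 5.481 s.
y = 125 + v_y0 t − ½ g t² = 125 + 49.53×5.481 − 4.900×5.481² = 249 m.

249 m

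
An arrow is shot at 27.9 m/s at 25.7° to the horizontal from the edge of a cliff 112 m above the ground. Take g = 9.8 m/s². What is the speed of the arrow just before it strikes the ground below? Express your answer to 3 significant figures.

v_x = 27.9 cos 25.7° = 25.14 m/s is unchanged throughout.
For the vertical component, v_y² = v_y0² + 2 g h = (12.10)² + 2×9.8×112 = 2342, so |v_y| = 48.39 m/s.
Impact speed = √(v_x² + v_y²) = √(632.0 + 2342) = 54.5 m/s.

54.5 m/s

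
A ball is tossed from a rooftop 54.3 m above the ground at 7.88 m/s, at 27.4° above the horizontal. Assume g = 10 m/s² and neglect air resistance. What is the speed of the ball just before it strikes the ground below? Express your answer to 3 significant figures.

33.9 m/s

v_x = 7.88 cos 27.4° = 6.996 m/s is unchanged throughout.
For the vertical component, v_y² = v_y0² + 2 g h = (3.626)² + 2×10×54.3 = 1099, so |v_y| = 33.15 m/s.
Impact speed = √(v_x² + v_y²) = √(48.94 + 1099) = 33.9 m/s.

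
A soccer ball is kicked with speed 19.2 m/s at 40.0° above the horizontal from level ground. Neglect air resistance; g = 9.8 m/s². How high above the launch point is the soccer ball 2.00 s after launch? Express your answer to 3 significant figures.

5.08 m

v_y0 = 19.2 sin 40.0° = 12.34 m/s.
y(t) = v_y0 t − ½ g t² = 12.34×2.00 − 4.900×2.00² = 5.08 m.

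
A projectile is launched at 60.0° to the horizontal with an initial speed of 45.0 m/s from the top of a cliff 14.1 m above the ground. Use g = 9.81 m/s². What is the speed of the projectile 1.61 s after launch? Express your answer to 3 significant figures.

v_x = 45.0 cos 60.0° = 22.50 m/s (constant).
v_y(t) = 45.0 sin 60.0° − g t = 38.97 − 9.81 × 1.61 = 23.18 m/s.
Speed = √(v_x² + v_y²) = √(506.2 + 537.3) = 32.3 m/s.

32.3 m/s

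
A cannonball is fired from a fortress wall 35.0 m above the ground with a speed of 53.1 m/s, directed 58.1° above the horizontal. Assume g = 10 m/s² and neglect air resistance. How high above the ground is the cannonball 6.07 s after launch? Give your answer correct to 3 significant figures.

124 m

v_y0 = 53.1 sin 58.1° = 45.08 m/s.
y(t) = 35.0 + v_y0 t − ½ g t² = 35.0 + 45.08×6.07 − ½×10×6.07² = 124 m.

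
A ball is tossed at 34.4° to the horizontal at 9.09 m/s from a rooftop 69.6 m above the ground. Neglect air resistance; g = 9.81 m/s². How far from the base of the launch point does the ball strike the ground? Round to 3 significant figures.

32.5 m

Components: v_x = 9.09 cos 34.4° = 7.500 m/s, v_y = 9.09 sin 34.4° = 5.136 m/s.
Vertical: 0 = 69.6 + 5.136 t − ½(9.81) t² ⇒ 4.905 t² − 5.136 t − 69.6 = 0.
t = [5.136 + √(26.38 + 1366)] / 9.810 = 4.327 s.
Horizontal: R = v_x · t = 7.500 × 4.327 = 32.5 m.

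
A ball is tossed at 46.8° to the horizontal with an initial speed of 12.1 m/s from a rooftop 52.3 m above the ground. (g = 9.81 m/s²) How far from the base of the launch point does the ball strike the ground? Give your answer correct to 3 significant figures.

Components: v_x = 12.1 cos 46.8° = 8.283 m/s, v_y = 12.1 sin 46.8° = 8.821 m/s.
Vertical: 0 = 52.3 + 8.821 t − ½(9.81) t² ⇒ 4.905 t² − 8.821 t − 52.3 = 0.
t = [8.821 + √(77.81 + 1026)] / 9.810 = 4.286 s.
Horizontal: R = v_x · t = 8.283 × 4.286 = 35.5 m.

35.5 m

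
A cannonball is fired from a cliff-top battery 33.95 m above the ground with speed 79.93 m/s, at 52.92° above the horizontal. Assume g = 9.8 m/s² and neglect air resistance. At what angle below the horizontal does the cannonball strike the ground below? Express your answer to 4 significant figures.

v_x = 79.93 cos 52.92° = 48.192 m/s.
At impact |v_y| = √(v_y0² + 2 g h) = √(63.768² + 2×9.8×33.95) = 68.788 m/s.
Angle below horizontal = arctan(|v_y| / v_x) = arctan(68.788 / 48.192) = 54.99°.

54.99°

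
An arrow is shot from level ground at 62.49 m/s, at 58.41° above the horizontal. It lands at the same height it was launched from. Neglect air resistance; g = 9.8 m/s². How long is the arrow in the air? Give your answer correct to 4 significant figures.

Vertical component: v_y = 62.49 sin 58.41° = 53.230 m/s.
For a projectile landing at launch height, time of flight is t = 2 v_y / g = 2 × 53.230 / 9.8 = 10.86 s.

10.86 s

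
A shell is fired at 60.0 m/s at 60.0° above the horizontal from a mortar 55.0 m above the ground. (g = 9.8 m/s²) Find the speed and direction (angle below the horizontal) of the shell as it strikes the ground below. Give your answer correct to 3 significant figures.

v_x = 60.0 cos 60.0° = 30.00 m/s (constant).
|v_y| at impact = √((51.96)² + 2×9.8×55.0) = 61.46 m/s.
Speed = √(30.00² + 61.46²) = 68.4 m/s; angle = arctan(61.46/30.00) = 64.0° below horizontal.

68.4 m/s at 64.0° below the horizontal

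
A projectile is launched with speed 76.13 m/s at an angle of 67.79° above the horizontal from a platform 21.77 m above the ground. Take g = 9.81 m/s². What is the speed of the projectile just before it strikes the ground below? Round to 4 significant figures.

78.89 m/s

v_x = 76.13 cos 67.79° = 28.777 m/s is unchanged throughout.
For the vertical component, v_y² = v_y0² + 2 g h = (70.482)² + 2×9.81×21.77 = 5394.8, so |v_y| = 73.449 m/s.
Impact speed = √(v_x² + v_y²) = √(828.12 + 5394.8) = 78.89 m/s.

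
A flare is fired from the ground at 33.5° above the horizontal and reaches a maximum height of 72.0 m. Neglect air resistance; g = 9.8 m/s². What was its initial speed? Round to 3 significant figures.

At maximum height v_y = 0, so (v₀ sin θ)² = 2 g H.
v₀ sin 33.5° = √(2 × 9.8 × 72.0) = 37.57 m/s.
v₀ = 37.57 / sin 33.5° = 37.57 / 0.5519 = 68.1 m/s.

68.1 m/s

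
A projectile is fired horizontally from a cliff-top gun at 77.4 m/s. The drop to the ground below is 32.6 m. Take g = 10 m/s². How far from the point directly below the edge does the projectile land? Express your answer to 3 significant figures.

198 m

Initial vertical velocity is zero, so the fall time comes from h = ½ g t²: t = √(2 × 32.6 / 10) = 2.553 s.
Horizontal motion is uniform at 77.4 m/s, so x = 77.4 × 2.553 = 198 m.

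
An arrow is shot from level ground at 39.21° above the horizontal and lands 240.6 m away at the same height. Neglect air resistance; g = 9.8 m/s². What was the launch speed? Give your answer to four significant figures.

49.06 m/s

On level ground, R = v₀² sin(2θ) / g, so v₀ = √(R g / sin 2θ).
sin(2 × 39.21°) = 0.9796.
v₀ = √(240.6 × 9.8 / 0.9796) = √2407.0 = 49.06 m/s.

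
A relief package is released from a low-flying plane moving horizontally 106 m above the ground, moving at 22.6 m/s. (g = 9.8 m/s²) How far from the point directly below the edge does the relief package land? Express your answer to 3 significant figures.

Initial vertical velocity is zero, so the fall time comes from h = ½ g t²: t = √(2 × 106 / 9.8) = 4.651 s.
Horizontal motion is uniform at 22.6 m/s, so x = 22.6 × 4.651 = 105 m.

105 m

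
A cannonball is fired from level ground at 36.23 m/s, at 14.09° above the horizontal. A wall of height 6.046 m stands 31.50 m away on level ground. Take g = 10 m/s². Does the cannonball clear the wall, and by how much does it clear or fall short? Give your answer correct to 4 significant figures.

v_x = 36.23 cos 14.09° = 35.140 m/s; v_y0 = 36.23 sin 14.09° = 8.8200 m/s.
Time to reach the wall: t = 31.50 / 35.140 = 0.89641 s.
Height at that point: y = 8.8200×0.89641 − 5.000×0.89641² = 3.8886 m.
That is 6.046 − 3.8886 = 2.157 m below the top of the wall, so the cannonball does not clear it.

No — it falls 2.157 m short of clearing the wall.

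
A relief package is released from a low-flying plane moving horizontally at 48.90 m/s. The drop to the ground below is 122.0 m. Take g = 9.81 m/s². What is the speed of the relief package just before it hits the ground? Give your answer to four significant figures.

69.17 m/s

Fall time: t = √(2 × 122.0 / 9.81) = 4.9872 s.
At impact: v_x = 48.90 m/s (unchanged), v_y = g t = 9.81 × 4.9872 = 48.924 m/s.
Speed = √(v_x² + v_y²) = √(2391.2 + 2393.6) = 69.17 m/s.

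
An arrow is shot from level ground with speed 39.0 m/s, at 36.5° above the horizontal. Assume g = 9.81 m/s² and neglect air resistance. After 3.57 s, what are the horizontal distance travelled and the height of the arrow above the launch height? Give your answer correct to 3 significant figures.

x = 112 m, y = 20.3 m

v_x = 39.0 cos 36.5° = 31.35 m/s; v_y0 = 39.0 sin 36.5° = 23.20 m/s.
x = v_x t = 31.35 × 3.57 = 112 m.
y = v_y0 t − ½ g t² = 23.20×3.57 − 4.905×3.57² = 20.3 m.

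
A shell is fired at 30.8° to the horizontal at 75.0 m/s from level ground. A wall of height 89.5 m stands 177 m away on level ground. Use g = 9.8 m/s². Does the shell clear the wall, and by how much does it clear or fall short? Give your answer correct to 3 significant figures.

v_x = 75.0 cos 30.8° = 64.42 m/s; v_y0 = 75.0 sin 30.8° = 38.40 m/s.
Time to reach the wall: t = 177 / 64.42 = 2.748 s.
Height at that point: y = 38.40×2.748 − 4.900×2.748² = 68.52 m.
That is 89.5 − 68.52 = 21.0 m below the top of the wall, so the shell does not clear it.

No — it falls 21.0 m short of clearing the wall.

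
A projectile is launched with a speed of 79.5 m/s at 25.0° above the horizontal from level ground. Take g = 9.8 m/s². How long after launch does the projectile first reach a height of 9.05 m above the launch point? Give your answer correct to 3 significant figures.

v_y0 = 79.5 sin 25.0° = 33.60 m/s.
Set y = v_y0 t − ½ g t² = 9.05: 4.900 t² − 33.60 t + 9.05 = 0.
t = [33.60 ± √(1129 − 177.4)] / 9.8 = (33.60 ± 30.85) / 9.8, giving t = 0.281 s or t = 6.58 s.
The projectile is on the way up at the first time, so t = 0.281 s.

0.281 s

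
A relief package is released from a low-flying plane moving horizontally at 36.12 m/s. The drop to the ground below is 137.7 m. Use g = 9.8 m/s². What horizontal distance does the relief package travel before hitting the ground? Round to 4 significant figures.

191.5 m

Initial vertical velocity is zero, so the fall time comes from h = ½ g t²: t = √(2 × 137.7 / 9.8) = 5.3011 s.
Horizontal motion is uniform at 36.12 m/s, so x = 36.12 × 5.3011 = 191.5 m.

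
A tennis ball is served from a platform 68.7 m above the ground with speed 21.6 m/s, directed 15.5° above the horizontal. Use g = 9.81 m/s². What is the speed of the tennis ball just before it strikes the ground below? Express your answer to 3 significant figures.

42.6 m/s

v_x = 21.6 cos 15.5° = 20.81 m/s is unchanged throughout.
For the vertical component, v_y² = v_y0² + 2 g h = (5.772)² + 2×9.81×68.7 = 1381, so |v_y| = 37.16 m/s.
Impact speed = √(v_x² + v_y²) = √(433.1 + 1381) = 42.6 m/s.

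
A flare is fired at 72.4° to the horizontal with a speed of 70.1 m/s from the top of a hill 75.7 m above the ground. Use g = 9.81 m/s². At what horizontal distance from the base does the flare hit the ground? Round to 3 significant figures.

311 m

Components: v_x = 70.1 cos 72.4° = 21.20 m/s, v_y = 70.1 sin 72.4° = 66.82 m/s.
Vertical: 0 = 75.7 + 66.82 t − ½(9.81) t² ⇒ 4.905 t² − 66.82 t − 75.7 = 0.
t = [66.82 + √(4465 + 1485)] / 9.810 = 14.67 s.
Horizontal: R = v_x · t = 21.20 × 14.67 = 311 m.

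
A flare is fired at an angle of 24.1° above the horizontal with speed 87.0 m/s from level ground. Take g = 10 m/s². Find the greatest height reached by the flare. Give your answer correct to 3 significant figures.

Vertical component of launch velocity: v_y = 87.0 sin 24.1° = 35.52 m/s.
At the highest point the vertical velocity is zero, so v_y² = 2 g h_max.
h_max = (35.52)² / (2 × 10) = 1262 / 20.00 = 63.1 m.

63.1 m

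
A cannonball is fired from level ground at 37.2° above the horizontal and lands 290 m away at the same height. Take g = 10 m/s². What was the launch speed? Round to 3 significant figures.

54.9 m/s

On level ground, R = v₀² sin(2θ) / g, so v₀ = √(R g / sin 2θ).
sin(2 × 37.2°) = 0.9632.
v₀ = √(290 × 10 / 0.9632) = √3011 = 54.9 m/s.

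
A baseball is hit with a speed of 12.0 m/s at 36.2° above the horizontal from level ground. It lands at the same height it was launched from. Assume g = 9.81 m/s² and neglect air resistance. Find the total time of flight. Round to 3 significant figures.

Vertical component: v_y = 12.0 sin 36.2° = 7.087 m/s.
For a projectile landing at launch height, time of flight is t = 2 v_y / g = 2 × 7.087 / 9.81 = 1.44 s.

1.44 s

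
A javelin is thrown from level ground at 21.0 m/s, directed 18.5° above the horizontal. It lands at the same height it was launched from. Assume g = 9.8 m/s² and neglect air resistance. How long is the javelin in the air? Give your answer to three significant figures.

1.36 s

Vertical component: v_y = 21.0 sin 18.5° = 6.663 m/s.
For a projectile landing at launch height, time of flight is t = 2 v_y / g = 2 × 6.663 / 9.8 = 1.36 s.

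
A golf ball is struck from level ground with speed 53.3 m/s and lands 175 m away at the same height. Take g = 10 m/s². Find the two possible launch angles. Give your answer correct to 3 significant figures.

Level-ground range: R = v₀² sin(2θ)/g ⇒ sin 2θ = R g / v₀² = 175×10/53.3² = 0.6160.
2θ = arcsin(0.6160) = 38.02° or 180° − 38.02° = 141.98°.
So θ = 19.0° or θ = 71.0°.

19.0° and 71.0°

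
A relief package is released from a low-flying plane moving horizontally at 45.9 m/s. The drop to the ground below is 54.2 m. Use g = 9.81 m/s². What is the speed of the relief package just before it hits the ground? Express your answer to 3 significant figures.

Fall time: t = √(2 × 54.2 / 9.81) = 3.324 s.
At impact: v_x = 45.9 m/s (unchanged), v_y = g t = 9.81 × 3.324 = 32.61 m/s.
Speed = √(v_x² + v_y²) = √(2107 + 1063) = 56.3 m/s.

56.3 m/s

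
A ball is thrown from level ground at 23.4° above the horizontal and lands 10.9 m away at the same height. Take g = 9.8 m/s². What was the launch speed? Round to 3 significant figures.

12.1 m/s

On level ground, R = v₀² sin(2θ) / g, so v₀ = √(R g / sin 2θ).
sin(2 × 23.4°) = 0.7290.
v₀ = √(10.9 × 9.8 / 0.7290) = √146.5 = 12.1 m/s.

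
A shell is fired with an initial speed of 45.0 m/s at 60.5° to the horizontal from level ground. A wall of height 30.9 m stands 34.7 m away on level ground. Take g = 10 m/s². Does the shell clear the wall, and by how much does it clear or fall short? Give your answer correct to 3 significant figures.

Yes — it clears the wall by 18.2 m.

v_x = 45.0 cos 60.5° = 22.16 m/s; v_y0 = 45.0 sin 60.5° = 39.17 m/s.
Time to reach the wall: t = 34.7 / 22.16 = 1.566 s.
Height at that point: y = 39.17×1.566 − 5.000×1.566² = 49.08 m.
That is 49.08 − 30.9 = 18.2 m above the top of the wall, so the shell clears it.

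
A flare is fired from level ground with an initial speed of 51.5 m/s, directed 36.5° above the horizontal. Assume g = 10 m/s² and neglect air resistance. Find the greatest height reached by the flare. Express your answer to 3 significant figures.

Vertical component of launch velocity: v_y = 51.5 sin 36.5° = 30.63 m/s.
At the highest point the vertical velocity is zero, so v_y² = 2 g h_max.
h_max = (30.63)² / (2 × 10) = 938.2 / 20.00 = 46.9 m.

46.9 m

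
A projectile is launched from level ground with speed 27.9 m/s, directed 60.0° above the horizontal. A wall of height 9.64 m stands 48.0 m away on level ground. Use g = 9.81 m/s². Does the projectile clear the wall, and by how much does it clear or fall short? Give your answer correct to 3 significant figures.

Yes — it clears the wall by 15.4 m.

v_x = 27.9 cos 60.0° = 13.95 m/s; v_y0 = 27.9 sin 60.0° = 24.16 m/s.
Time to reach the wall: t = 48.0 / 13.95 = 3.441 s.
Height at that point: y = 24.16×3.441 − 4.905×3.441² = 25.06 m.
That is 25.06 − 9.64 = 15.4 m above the top of the wall, so the projectile clears it.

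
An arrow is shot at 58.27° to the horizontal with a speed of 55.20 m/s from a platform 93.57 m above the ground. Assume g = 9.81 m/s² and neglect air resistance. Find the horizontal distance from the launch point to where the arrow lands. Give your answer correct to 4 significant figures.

Components: v_x = 55.20 cos 58.27° = 29.031 m/s, v_y = 55.20 sin 58.27° = 46.950 m/s.
Vertical: 0 = 93.57 + 46.950 t − ½(9.81) t² ⇒ 4.905 t² − 46.950 t − 93.57 = 0.
t = [46.950 + √(2204.3 + 1835.8)] / 9.810 = 11.265 s.
Horizontal: R = v_x · t = 29.031 × 11.265 = 327.0 m.

327.0 m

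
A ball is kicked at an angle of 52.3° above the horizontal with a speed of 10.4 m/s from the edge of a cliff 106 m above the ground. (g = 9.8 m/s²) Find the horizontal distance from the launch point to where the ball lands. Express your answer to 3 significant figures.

35.4 m

Components: v_x = 10.4 cos 52.3° = 6.360 m/s, v_y = 10.4 sin 52.3° = 8.229 m/s.
Vertical: 0 = 106 + 8.229 t − ½(9.8) t² ⇒ 4.900 t² − 8.229 t − 106 = 0.
t = [8.229 + √(67.72 + 2078)] / 9.800 = 5.566 s.
Horizontal: R = v_x · t = 6.360 × 5.566 = 35.4 m.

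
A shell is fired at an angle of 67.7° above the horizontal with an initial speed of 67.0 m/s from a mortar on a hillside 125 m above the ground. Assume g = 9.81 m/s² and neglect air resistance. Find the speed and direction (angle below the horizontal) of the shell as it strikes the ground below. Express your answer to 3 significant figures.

v_x = 67.0 cos 67.7° = 25.42 m/s (constant).
|v_y| at impact = √((61.99)² + 2×9.81×125) = 79.34 m/s.
Speed = √(25.42² + 79.34²) = 83.3 m/s; angle = arctan(79.34/25.42) = 72.2° below horizontal.

83.3 m/s at 72.2° below the horizontal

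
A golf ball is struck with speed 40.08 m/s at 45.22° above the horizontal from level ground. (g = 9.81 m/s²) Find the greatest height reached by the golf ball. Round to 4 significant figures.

Vertical component of launch velocity: v_y = 40.08 sin 45.22° = 28.449 m/s.
At the highest point the vertical velocity is zero, so v_y² = 2 g h_max.
h_max = (28.449)² / (2 × 9.81) = 809.35 / 19.62 = 41.25 m.

41.25 m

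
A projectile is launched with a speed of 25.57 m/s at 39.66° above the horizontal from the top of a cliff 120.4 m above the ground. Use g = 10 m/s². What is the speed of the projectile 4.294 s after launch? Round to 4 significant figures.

33.11 m/s

v_x = 25.57 cos 39.66° = 19.685 m/s (constant).
v_y(t) = 25.57 sin 39.66° − g t = 16.320 − 10 × 4.294 = -26.620 m/s.
Speed = √(v_x² + v_y²) = √(387.50 + 708.62) = 33.11 m/s.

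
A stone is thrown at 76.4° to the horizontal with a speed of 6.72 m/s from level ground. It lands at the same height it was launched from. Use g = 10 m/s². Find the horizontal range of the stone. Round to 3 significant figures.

Components: v_x = 6.72 cos 76.4° = 1.580 m/s, v_y = 6.72 sin 76.4° = 6.532 m/s.
Time of flight (same landing height): t = 2 v_y / g = 2 × 6.532 / 10 = 1.306 s.
Range: R = v_x · t = 1.580 × 1.306 = 2.06 m.

2.06 m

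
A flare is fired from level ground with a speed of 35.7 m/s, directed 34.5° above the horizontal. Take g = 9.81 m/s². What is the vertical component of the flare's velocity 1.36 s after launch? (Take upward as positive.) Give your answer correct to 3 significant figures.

Initial vertical component: v_y0 = 35.7 sin 34.5° = 20.22 m/s.
v_y(t) = v_y0 − g t = 20.22 − 9.81 × 1.36 = 6.88 m/s.

6.88 m/s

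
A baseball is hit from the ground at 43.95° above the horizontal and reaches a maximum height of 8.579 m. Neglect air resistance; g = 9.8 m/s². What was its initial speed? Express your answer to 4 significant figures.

18.68 m/s

At maximum height v_y = 0, so (v₀ sin θ)² = 2 g H.
v₀ sin 43.95° = √(2 × 9.8 × 8.579) = 12.967 m/s.
v₀ = 12.967 / sin 43.95° = 12.967 / 0.6940 = 18.68 m/s.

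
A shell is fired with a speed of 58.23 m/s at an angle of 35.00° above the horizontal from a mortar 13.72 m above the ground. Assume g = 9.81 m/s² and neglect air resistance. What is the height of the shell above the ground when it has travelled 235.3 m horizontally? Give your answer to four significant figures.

59.12 m

v_x = 58.23 cos 35.00° = 47.699 m/s, v_y0 = 58.23 sin 35.00° = 33.399 m/s.
Time to reach x = 235.3 m: t = x / v_x = 235.3 / 47.699 = 4.9330 s.
y = 13.72 + v_y0 t − ½ g t² = 13.72 + 33.399×4.9330 − 4.905×4.9330² = 59.12 m.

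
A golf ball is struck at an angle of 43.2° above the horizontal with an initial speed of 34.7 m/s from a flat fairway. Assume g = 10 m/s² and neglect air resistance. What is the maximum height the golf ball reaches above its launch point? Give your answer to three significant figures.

28.2 m

Vertical component of launch velocity: v_y = 34.7 sin 43.2° = 23.75 m/s.
At the highest point the vertical velocity is zero, so v_y² = 2 g h_max.
h_max = (23.75)² / (2 × 10) = 564.1 / 20.00 = 28.2 m.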